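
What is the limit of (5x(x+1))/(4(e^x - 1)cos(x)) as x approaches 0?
Both numerator and denominator → 0 as x → 0; this is a 0/0 indeterminate form.
Expand each to leading order near x = 0: numerator ~ 5·x, denominator ~ 4·x.
The limit of the ratio is 5/4.

Final answer: 5/4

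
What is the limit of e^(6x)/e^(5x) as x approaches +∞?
This is an ∞/∞ indeterminate form as x → +∞.
Rewrite e^(6x)/e^(5x) = e^((6−5)x) = e^(x); the exponent coefficient is 1 > 0 so e^(x) → ∞.
Limit = ∞.

Final answer: ∞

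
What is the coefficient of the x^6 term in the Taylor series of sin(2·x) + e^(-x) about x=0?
Expand to order 6: sin(2·x) + e^(-x) = x^6/720 + 31·x^5/120 + x^4/24 - 3·x^3/2 + x^2/2 + x + 1 + O(x^7).
The coefficient of x^6 is 1/720.

Final answer: 1/720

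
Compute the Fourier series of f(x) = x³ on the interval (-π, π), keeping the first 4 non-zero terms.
(-12 + 2·π^2)·sin(x) + (3/2 - π^2)·sin(2·x) + (-4/9 + 2·π^2/3)·sin(3·x) + (3/16 - π^2/2)·sin(4·x)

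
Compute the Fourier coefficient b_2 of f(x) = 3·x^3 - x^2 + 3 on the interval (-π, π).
b_2 = (1/π) ∫_{-π}^{π} f(x)·sin(2x) dx.
Evaluate the integral (use parity and integration by parts as needed): b_2 = 9/2 - 3·π^2.

Final answer: 9/2 - 3·π^2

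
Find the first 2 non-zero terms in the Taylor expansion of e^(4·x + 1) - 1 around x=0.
4·e·x - 1 + e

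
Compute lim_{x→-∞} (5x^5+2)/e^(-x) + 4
The quotient is an ∞/∞ indeterminate form as x → -∞.
Compare growth rates of the dominant terms (exponentials ≫ polynomials ≫ logarithms), or apply L'Hôpital's rule; the quotient → 0.
Adding the constant: 0 + 4 = 4. Limit = 4.

Final answer: 4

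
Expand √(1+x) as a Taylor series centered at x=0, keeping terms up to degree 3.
x^3/16 - x^2/8 + x/2 + 1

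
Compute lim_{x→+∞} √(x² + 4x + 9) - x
This is an ∞ − ∞ indeterminate form.
Multiply and divide by the conjugate √(x²+4x + 9) + x; the x² terms cancel, leaving (4x + 9)/(√(x²+4x + 9)+x) → 4/2 = 2.
Limit = 2.

Final answer: 2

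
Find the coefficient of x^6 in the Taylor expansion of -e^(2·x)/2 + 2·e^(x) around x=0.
Expand to order 6: -e^(2·x)/2 + 2·e^(x) = -x^6/24 - 7·x^5/60 - x^4/4 - x^3/3 + x + 3/2 + O(x^7).
The coefficient of x^6 is -1/24.

Final answer: -1/24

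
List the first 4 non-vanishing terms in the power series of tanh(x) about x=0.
-17·x^7/315 + 2·x^5/15 - x^3/3 + x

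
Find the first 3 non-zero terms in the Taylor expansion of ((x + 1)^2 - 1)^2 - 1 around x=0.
4·x^3 + 4·x^2 - 1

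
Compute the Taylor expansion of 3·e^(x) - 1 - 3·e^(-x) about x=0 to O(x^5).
x^3 + 6·x - 1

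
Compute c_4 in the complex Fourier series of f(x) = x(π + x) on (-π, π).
Compute the real Fourier coefficients first: a_4 = 1/4, b_4 = -π/2.
Then c_4 = (a_4 − i·b_4)/2 = 1/8 + i·π/4.

Final answer: 1/8 + i·π/4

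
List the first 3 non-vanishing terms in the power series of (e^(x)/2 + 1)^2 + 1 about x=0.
x^2 + 3·x/2 + 13/4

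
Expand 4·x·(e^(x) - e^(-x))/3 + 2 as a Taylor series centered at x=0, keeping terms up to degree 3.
8·x^2/3 + 2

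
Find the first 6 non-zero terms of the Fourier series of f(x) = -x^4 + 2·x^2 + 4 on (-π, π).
(-56 + 8·π^2)·cos(x) + (5 - 2·π^2)·cos(2·x) + (-40/27 + 8·π^2/9)·cos(3·x) + (11/16 - π^2/2)·cos(4·x) + (-248/625 + 8·π^2/25)·cos(5·x) - π^4/5 + 4 + 2·π^2/3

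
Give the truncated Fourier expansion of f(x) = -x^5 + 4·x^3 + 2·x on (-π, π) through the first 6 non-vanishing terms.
(-284 - 2·π^4 + 48·π^2)·sin(x) + (-9·π^2 + 23/2 + π^4)·sin(2·x) + (-2·π^4/3 - 116/81 + 112·π^2/27)·sin(3·x) + (-21·π^2/8 - 1/64 + π^4/2)·sin(4·x) + (-2·π^4/5 + 212/625 + 48·π^2/25)·sin(5·x) + (-41·π^2/27 - 67/162 + π^4/3)·sin(6·x)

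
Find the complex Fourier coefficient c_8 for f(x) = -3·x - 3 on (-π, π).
Compute the real Fourier coefficients first: a_8 = 0, b_8 = 3/4.
Then c_8 = (a_8 − i·b_8)/2 = -3·i/8.

Final answer: -3·i/8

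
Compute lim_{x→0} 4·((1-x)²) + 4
Direct substitution at x = 0 gives 8.

Final answer: 8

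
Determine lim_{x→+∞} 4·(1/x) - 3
Evaluate the dominant behaviour as x → +∞; each term tends to a finite value or vanishes.
Limit = -3.

Final answer: -3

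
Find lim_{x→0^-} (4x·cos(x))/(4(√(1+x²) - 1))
Both numerator and denominator → 0 as x → 0^-; this is a 0/0 indeterminate form.
Expand each to leading order near x = 0: numerator ~ 4·x, denominator ~ 2·x^2.
The limit of the ratio is -∞.

Final answer: -∞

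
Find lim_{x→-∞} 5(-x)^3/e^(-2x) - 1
The quotient is an ∞/∞ indeterminate form as x → -∞.
Compare growth rates of the dominant terms (exponentials ≫ polynomials ≫ logarithms), or apply L'Hôpital's rule; the quotient → 0.
Adding the constant: 0 - 1 = -1. Limit = -1.

Final answer: -1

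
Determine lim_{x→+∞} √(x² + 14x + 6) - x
As x → +∞: multiply by the conjugate to get (14x+6)/(√(x²+14x+6)+x); the denominator ~ 2x, so the limit is 14/2 = 7.
Limit = 7.

Final answer: 7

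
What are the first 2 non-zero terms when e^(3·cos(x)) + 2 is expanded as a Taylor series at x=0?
-3·x^2·e^(3)/2 + 2 + e^(3)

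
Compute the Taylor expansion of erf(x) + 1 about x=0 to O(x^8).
-x^7/(21·√(π)) + x^5/(5·√(π)) - 2·x^3/(3·√(π)) + 2·x/√(π) + 1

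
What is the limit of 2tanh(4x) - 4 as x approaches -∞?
Evaluate the dominant behaviour as x → -∞; each term tends to a finite value or vanishes.
Limit = -6.

Final answer: -6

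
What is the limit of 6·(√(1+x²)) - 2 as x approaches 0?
Direct substitution at x = 0 gives 4.

Final answer: 4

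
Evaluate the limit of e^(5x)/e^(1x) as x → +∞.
This is an ∞/∞ indeterminate form as x → +∞.
Rewrite e^(5x)/e^(1x) = e^((5−1)x) = e^(4x); the exponent coefficient is 4 > 0 so e^(4x) → ∞.
Limit = ∞.

Final answer: ∞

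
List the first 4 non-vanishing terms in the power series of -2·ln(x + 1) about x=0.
x^4/2 - 2·x^3/3 + x^2 - 2·x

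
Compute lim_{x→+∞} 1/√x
Evaluate the dominant behaviour as x → +∞; each term tends to a finite value or vanishes.
Limit = 0.

Final answer: 0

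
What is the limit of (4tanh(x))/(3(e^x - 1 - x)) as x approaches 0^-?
Both numerator and denominator → 0 as x → 0^-; this is a 0/0 indeterminate form.
Expand each to leading order near x = 0: numerator ~ 4·x, denominator ~ 3·x^2/2.
The limit of the ratio is -∞.

Final answer: -∞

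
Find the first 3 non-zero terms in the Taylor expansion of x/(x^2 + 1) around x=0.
x^5 - x^3 + x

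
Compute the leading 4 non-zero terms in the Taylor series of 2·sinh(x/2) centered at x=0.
x^7/322560 + x^5/1920 + x^3/24 + x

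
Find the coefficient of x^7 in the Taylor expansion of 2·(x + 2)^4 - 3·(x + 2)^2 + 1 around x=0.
Expand to order 7: 2·(x + 2)^4 - 3·(x + 2)^2 + 1 = 2·x^4 + 16·x^3 + 45·x^2 + 52·x + 21 + O(x^8).
The coefficient of x^7 is 0.

Final answer: 0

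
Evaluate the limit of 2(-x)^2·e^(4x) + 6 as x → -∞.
The product is a 0·∞ indeterminate form at x → -∞.
Rewrite the product as 2(-x)^2 / e^(-4x) (an ∞/∞ form) and apply L'Hôpital, or use the standard hierarchy e^(4|x|) ≫ |(-x)^2| as x → -∞.
The indeterminate product → 0, so the limit = 6.

Final answer: 6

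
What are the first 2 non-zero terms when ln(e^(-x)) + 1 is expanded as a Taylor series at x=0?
1 - x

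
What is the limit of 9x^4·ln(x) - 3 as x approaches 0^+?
The product is a 0·∞ indeterminate form at x → 0⁺.
Rewrite the product as 9·ln(x) / x^(-4) and apply L'Hôpital, or use the standard hierarchy x^(-4) ≫ |ln x| as x → 0⁺.
The indeterminate product → 0, so the limit = -3.

Final answer: -3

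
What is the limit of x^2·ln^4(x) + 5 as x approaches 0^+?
The product is a 0·∞ indeterminate form at x → 0⁺.
Rewrite the product as ln^4(x) / x^(-2) and apply L'Hôpital, or use the standard hierarchy x^(-2) ≫ |ln x|^4 as x → 0⁺.
The indeterminate product → 0, so the limit = 5.

Final answer: 5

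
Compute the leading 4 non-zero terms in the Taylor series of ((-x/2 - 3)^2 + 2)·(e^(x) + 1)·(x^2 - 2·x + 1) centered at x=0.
31·x^3/12 - 3·x^2 - 27·x + 22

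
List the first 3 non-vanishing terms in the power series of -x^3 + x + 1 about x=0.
-x^3 + x + 1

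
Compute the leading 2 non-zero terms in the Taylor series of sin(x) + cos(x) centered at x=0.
x + 1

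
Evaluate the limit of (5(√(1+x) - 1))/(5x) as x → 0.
Both numerator and denominator → 0 as x → 0; this is a 0/0 indeterminate form.
Expand each to leading order near x = 0: numerator ~ 5·x/2, denominator ~ 5·x.
The limit of the ratio is 1/2.

Final answer: 1/2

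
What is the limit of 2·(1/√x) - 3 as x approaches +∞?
Evaluate the dominant behaviour as x → +∞; each term tends to a finite value or vanishes.
Limit = -3.

Final answer: -3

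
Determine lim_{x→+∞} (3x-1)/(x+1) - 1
Evaluate the dominant behaviour as x → +∞; each term tends to a finite value or vanishes.
Limit = 2.

Final answer: 2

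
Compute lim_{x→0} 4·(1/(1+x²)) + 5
Direct substitution at x = 0 gives 9.

Final answer: 9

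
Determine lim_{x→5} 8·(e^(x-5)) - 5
Direct substitution at x = 5 gives 3.

Final answer: 3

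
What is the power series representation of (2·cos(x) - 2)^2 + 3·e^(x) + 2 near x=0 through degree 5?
x^5/40 + 9·x^4/8 + x^3/2 + 3·x^2/2 + 3·x + 5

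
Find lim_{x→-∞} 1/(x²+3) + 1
Evaluate the dominant behaviour as x → -∞; each term tends to a finite value or vanishes.
Limit = 1.

Final answer: 1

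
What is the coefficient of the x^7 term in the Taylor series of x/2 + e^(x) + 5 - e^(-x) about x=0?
Expand to order 7: x/2 + e^(x) + 5 - e^(-x) = x^7/2520 + x^5/60 + x^3/3 + 5·x/2 + 5 + O(x^8).
The coefficient of x^7 is 1/2520.

Final answer: 1/2520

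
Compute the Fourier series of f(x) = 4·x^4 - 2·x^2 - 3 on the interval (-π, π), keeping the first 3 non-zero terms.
(200 - 32·π^2)·cos(x) + (-14 + 8·π^2)·cos(2·x) - 2·π^2/3 - 3 + 4·π^4/5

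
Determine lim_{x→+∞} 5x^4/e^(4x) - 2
The quotient is an ∞/∞ indeterminate form as x → +∞.
The exponential denominator e^(4x) dominates the polynomial numerator (e^x ≫ x^4 as x → ∞), so the quotient → 0.
Adding the constant: 0 - 2 = -2. Limit = -2.

Final answer: -2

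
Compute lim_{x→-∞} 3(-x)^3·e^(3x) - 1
The product is a 0·∞ indeterminate form at x → -∞.
Rewrite the product as 3(-x)^3 / e^(-3x) (an ∞/∞ form) and apply L'Hôpital, or use the standard hierarchy e^(3|x|) ≫ |(-x)^3| as x → -∞.
The indeterminate product → 0, so the limit = -1.

Final answer: -1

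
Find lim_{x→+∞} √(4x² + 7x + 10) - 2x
As x → +∞: multiply by the conjugate to get (7x+10)/(√(4x²+7x+10)+2x); the denominator ~ 4x, so the limit is 7/4.
Limit = 7/4.

Final answer: 7/4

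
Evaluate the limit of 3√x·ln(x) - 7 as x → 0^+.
The product is a 0·∞ indeterminate form at x → 0⁺.
Rewrite the product as 3·ln(x) / x^(-1/2) and apply L'Hôpital, or use the standard hierarchy x^(-1/2) ≫ |ln x| as x → 0⁺.
The indeterminate product → 0, so the limit = -7.

Final answer: -7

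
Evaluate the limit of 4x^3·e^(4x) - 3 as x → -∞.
The product is a 0·∞ indeterminate form at x → -∞.
Rewrite the product as 4x^3 / e^(-4x) (an ∞/∞ form) and apply L'Hôpital, or use the standard hierarchy e^(4|x|) ≫ |x^3| as x → -∞.
The indeterminate product → 0, so the limit = -3.

Final answer: -3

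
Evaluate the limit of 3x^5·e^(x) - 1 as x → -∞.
The product is a 0·∞ indeterminate form at x → -∞.
Rewrite the product as 3x^5 / e^(-x) (an ∞/∞ form) and apply L'Hôpital, or use the standard hierarchy e^(|x|) ≫ |x^5| as x → -∞.
The indeterminate product → 0, so the limit = -1.

Final answer: -1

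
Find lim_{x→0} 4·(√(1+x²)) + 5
Direct substitution at x = 0 gives 9.

Final answer: 9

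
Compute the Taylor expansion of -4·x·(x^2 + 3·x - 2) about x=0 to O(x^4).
-4·x^3 - 12·x^2 + 8·x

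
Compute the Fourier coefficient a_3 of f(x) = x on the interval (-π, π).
a_3 = (1/π) ∫_{-π}^{π} f(x)·cos(3x) dx.
Evaluate the integral (use parity and integration by parts as needed): a_3 = 0.

Final answer: 0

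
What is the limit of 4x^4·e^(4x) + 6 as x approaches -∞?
The product is a 0·∞ indeterminate form at x → -∞.
Rewrite the product as 4x^4 / e^(-4x) (an ∞/∞ form) and apply L'Hôpital, or use the standard hierarchy e^(4|x|) ≫ |x^4| as x → -∞.
The indeterminate product → 0, so the limit = 6.

Final answer: 6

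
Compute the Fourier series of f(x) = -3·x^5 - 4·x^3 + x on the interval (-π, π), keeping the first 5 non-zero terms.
(-670 - 6·π^4 + 112·π^2)·sin(x) + (-11·π^2 + 31/2 + 3·π^4)·sin(2·x) + (-2·π^4 - 14/27 + 16·π^2/9)·sin(3·x) + (-35/64 + π^2/8 + 3·π^4/2)·sin(4·x) + (-6·π^4/5 - 16·π^2/25 + 346/625)·sin(5·x)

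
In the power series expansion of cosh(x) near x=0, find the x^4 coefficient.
Expand to order 4: cosh(x) = x^4/24 + x^2/2 + 1 + O(x^5).
The coefficient of x^4 is 1/24.

Final answer: 1/24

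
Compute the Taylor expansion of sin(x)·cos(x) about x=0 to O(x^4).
-2·x^3/3 + x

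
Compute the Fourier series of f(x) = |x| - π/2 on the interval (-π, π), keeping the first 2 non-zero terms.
-4·cos(x)/π - 4·cos(3·x)/(9·π)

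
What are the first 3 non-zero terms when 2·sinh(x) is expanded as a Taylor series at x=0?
x^5/60 + x^3/3 + 2·x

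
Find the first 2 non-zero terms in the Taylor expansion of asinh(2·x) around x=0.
-4·x^3/3 + 2·x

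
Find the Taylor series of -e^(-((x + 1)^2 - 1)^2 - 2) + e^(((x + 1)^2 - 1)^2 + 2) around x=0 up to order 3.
x^3·(4·e^(-2) + 4·e^(2)) + x^2·(4·e^(-2) + 4·e^(2)) - e^(-2) + e^(2)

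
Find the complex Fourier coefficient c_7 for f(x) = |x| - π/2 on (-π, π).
Compute the real Fourier coefficients first: a_7 = -4/(49·π), b_7 = 0.
Then c_7 = (a_7 − i·b_7)/2 = -2/(49·π).

Final answer: -2/(49·π)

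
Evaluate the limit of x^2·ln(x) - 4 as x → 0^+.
The product is a 0·∞ indeterminate form at x → 0⁺.
Rewrite the product as ln(x) / x^(-2) and apply L'Hôpital, or use the standard hierarchy x^(-2) ≫ |ln x| as x → 0⁺.
The indeterminate product → 0, so the limit = -4.

Final answer: -4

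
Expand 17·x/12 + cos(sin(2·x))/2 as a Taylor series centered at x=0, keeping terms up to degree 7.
-74·x^6/45 + 5·x^4/3 - x^2 + 17·x/12 + 1/2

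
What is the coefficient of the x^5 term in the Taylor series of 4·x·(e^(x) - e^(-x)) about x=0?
Expand to order 5: 4·x·(e^(x) - e^(-x)) = 4·x^4/3 + 8·x^2 + O(x^6).
The coefficient of x^5 is 0.

Final answer: 0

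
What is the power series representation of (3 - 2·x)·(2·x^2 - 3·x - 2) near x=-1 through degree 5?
15 - 41·(x + 1) + 24·(x + 1)^2 - 4·(x + 1)^3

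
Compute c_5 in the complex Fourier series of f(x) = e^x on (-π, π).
Compute the real Fourier coefficients first: a_5 = (1 - e^(2·π))·e^(-π)/(26·π), b_5 = (-5 + 5·e^(2·π))·e^(-π)/(26·π).
Then c_5 = (a_5 − i·b_5)/2 = -e^(π)/(52·π) + e^(-π)/(52·π) - 5·i·e^(π)/(52·π) + 5·i·e^(-π)/(52·π).

Final answer: -e^(π)/(52·π) + e^(-π)/(52·π) - 5·i·e^(π)/(52·π) + 5·i·e^(-π)/(52·π)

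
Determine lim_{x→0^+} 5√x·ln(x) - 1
The product is a 0·∞ indeterminate form at x → 0⁺.
Rewrite the product as 5·ln(x) / x^(-1/2) and apply L'Hôpital, or use the standard hierarchy x^(-1/2) ≫ |ln x| as x → 0⁺.
The indeterminate product → 0, so the limit = -1.

Final answer: -1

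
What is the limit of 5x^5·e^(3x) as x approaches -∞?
This is a 0·∞ indeterminate form at x → -∞.
Rewrite the product as 5x^5 / e^(-3x) (an ∞/∞ form) and apply L'Hôpital, or use the standard hierarchy e^(3|x|) ≫ |x^5| as x → -∞.
The indeterminate product → 0, so the limit = 0.

Final answer: 0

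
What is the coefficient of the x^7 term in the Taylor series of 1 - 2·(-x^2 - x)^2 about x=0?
Expand to order 7: 1 - 2·(-x^2 - x)^2 = -2·x^4 - 4·x^3 - 2·x^2 + 1 + O(x^8).
The coefficient of x^7 is 0.

Final answer: 0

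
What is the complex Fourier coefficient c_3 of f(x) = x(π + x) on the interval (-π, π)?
Compute the real Fourier coefficients first: a_3 = -4/9, b_3 = 2·π/3.
Then c_3 = (a_3 − i·b_3)/2 = -2/9 - i·π/3.

Final answer: -2/9 - i·π/3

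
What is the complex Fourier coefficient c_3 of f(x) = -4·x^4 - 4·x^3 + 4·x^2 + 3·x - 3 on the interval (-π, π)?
Compute the real Fourier coefficients first: a_3 = -112/27 + 32·π^2/9, b_3 = 34/9 - 8·π^2/3.
Then c_3 = (a_3 − i·b_3)/2 = -56/27 + 16·π^2/9 - 17·i/9 + 4·i·π^2/3.

Final answer: -56/27 + 16·π^2/9 - 17·i/9 + 4·i·π^2/3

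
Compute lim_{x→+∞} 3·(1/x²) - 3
Evaluate the dominant behaviour as x → +∞; each term tends to a finite value or vanishes.
Limit = -3.

Final answer: -3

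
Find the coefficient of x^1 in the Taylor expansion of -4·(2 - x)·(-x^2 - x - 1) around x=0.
Expand to order 1: -4·(2 - x)·(-x^2 - x - 1) = 4·x + 8 + O(x^2).
The coefficient of x^1 is 4.

Final answer: 4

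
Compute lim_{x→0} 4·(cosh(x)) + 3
Direct substitution at x = 0 gives 7.

Final answer: 7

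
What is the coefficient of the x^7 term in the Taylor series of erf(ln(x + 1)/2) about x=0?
Expand to order 7: erf(ln(x + 1)/2) = 299·x^7/(40320·√(π)) - 5·x^6/(192·√(π)) + 29·x^5/(480·√(π)) - x^4/(8·√(π)) + x^3/(4·√(π)) - x^2/(2·√(π)) + x/√(π) + O(x^8).
The coefficient of x^7 is 299/(40320·√(π)).

Final answer: 299/(40320·√(π))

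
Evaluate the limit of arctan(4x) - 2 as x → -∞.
Evaluate the dominant behaviour as x → -∞; each term tends to a finite value or vanishes.
Limit = -2 - π/2.

Final answer: -2 - π/2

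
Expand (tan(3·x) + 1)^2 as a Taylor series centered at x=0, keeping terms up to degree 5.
324·x^5/5 + 54·x^4 + 18·x^3 + 9·x^2 + 6·x + 1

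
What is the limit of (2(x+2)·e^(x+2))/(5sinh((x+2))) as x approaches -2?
Both numerator and denominator → 0 as x → -2; this is a 0/0 indeterminate form.
Expand each to leading order near x = -2: numerator ~ 2·(x + 2), denominator ~ 5·(x + 2).
The limit of the ratio is 2/5.

Final answer: 2/5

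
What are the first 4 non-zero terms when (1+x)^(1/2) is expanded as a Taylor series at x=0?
x^3/16 - x^2/8 + x/2 + 1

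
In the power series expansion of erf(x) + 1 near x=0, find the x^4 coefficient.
Expand to order 4: erf(x) + 1 = -2·x^3/(3·√(π)) + 2·x/√(π) + 1 + O(x^5).
The coefficient of x^4 is 0.

Final answer: 0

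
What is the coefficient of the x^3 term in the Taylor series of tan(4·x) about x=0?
Expand to order 3: tan(4·x) = 64·x^3/3 + 4·x + O(x^4).
The coefficient of x^3 is 64/3.

Final answer: 64/3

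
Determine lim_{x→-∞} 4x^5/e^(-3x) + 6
The quotient is an ∞/∞ indeterminate form as x → -∞.
Compare growth rates of the dominant terms (exponentials ≫ polynomials ≫ logarithms), or apply L'Hôpital's rule; the quotient → 0.
Adding the constant: 0 + 6 = 6. Limit = 6.

Final answer: 6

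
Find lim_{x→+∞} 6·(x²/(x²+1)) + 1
Evaluate the dominant behaviour as x → +∞; each term tends to a finite value or vanishes.
Limit = 7.

Final answer: 7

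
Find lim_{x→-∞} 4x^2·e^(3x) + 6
The product is a 0·∞ indeterminate form at x → -∞.
Rewrite the product as 4x^2 / e^(-3x) (an ∞/∞ form) and apply L'Hôpital, or use the standard hierarchy e^(3|x|) ≫ |x^2| as x → -∞.
The indeterminate product → 0, so the limit = 6.

Final answer: 6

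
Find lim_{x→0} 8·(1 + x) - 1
Direct substitution at x = 0 gives 7.

Final answer: 7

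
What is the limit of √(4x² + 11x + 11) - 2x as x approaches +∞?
As x → +∞: multiply by the conjugate to get (11x+11)/(√(4x²+11x+11)+2x); the denominator ~ 4x, so the limit is 11/4.
Limit = 11/4.

Final answer: 11/4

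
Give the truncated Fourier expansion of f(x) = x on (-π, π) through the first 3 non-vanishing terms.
2·sin(x) - sin(2·x) + 2·sin(3·x)/3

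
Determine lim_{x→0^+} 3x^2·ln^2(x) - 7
The product is a 0·∞ indeterminate form at x → 0⁺.
Rewrite the product as 3·ln^2(x) / x^(-2) and apply L'Hôpital, or use the standard hierarchy x^(-2) ≫ |ln x|^2 as x → 0⁺.
The indeterminate product → 0, so the limit = -7.

Final answer: -7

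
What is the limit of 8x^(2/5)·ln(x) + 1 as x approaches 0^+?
The product is a 0·∞ indeterminate form at x → 0⁺.
Rewrite the product as 8·ln(x) / x^(-2/5) and apply L'Hôpital, or use the standard hierarchy x^(-2/5) ≫ |ln x| as x → 0⁺.
The indeterminate product → 0, so the limit = 1.

Final answer: 1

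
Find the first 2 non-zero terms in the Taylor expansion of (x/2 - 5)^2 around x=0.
25 - 5·x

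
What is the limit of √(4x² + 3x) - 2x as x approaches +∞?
As x → +∞: multiply by the conjugate to get (3x)/(√(4x²+3x)+2x); the denominator ~ 4x, so the limit is 3/4.
Limit = 3/4.

Final answer: 3/4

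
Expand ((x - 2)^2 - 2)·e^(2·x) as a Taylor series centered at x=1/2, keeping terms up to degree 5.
e/4 - 5·e·(x - 1/2)/2 - 9·e·(x - 1/2)^2/2 - 11·e·(x - 1/2)^3/3 - 11·e·(x - 1/2)^4/6 - 3·e·(x - 1/2)^5/5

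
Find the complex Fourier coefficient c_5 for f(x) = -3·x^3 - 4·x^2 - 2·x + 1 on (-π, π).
Compute the real Fourier coefficients first: a_5 = 16/25, b_5 = -6·π^2/5 - 64/125.
Then c_5 = (a_5 − i·b_5)/2 = 8/25 + 32·i/125 + 3·i·π^2/5.

Final answer: 8/25 + 32·i/125 + 3·i·π^2/5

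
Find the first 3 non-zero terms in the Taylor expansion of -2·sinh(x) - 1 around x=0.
-x^3/3 - 2·x - 1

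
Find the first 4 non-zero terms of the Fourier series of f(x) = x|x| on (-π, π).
(-8 + 2·π^2)·sin(x)/π - π·sin(2·x) + (-8 + 18·π^2)·sin(3·x)/(27·π) - π·sin(4·x)/2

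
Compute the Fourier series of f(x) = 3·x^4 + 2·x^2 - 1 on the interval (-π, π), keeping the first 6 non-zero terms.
(136 - 24·π^2)·cos(x) + (-7 + 6·π^2)·cos(2·x) + (8/9 - 8·π^2/3)·cos(3·x) + (-1/16 + 3·π^2/2)·cos(4·x) + (-24·π^2/25 - 56/625)·cos(5·x) - 1 + 2·π^2/3 + 3·π^4/5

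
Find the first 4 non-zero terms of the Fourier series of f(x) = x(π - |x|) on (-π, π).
8·sin(x)/π + 8·sin(3·x)/(27·π) + 8·sin(5·x)/(125·π) + 8·sin(7·x)/(343·π)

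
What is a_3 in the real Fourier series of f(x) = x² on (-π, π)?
a_3 = (1/π) ∫_{-π}^{π} f(x)·cos(3x) dx.
Evaluate the integral (use parity and integration by parts as needed): a_3 = -4/9.

Final answer: -4/9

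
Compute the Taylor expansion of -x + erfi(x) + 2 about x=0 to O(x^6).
x^5/(5·√(π)) + 2·x^3/(3·√(π)) + x·(-1 + 2/√(π)) + 2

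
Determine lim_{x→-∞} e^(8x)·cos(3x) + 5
Evaluate the dominant behaviour as x → -∞; each term tends to a finite value or vanishes.
Limit = 5.

Final answer: 5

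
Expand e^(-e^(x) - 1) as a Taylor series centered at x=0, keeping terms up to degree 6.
-x^6·e^(-2)/80 - x^5·e^(-2)/60 + x^4·e^(-2)/24 + x^3·e^(-2)/6 - x·e^(-2) + e^(-2)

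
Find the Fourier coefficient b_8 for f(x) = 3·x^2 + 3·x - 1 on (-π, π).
b_8 = (1/π) ∫_{-π}^{π} f(x)·sin(8x) dx.
Evaluate the integral (use parity and integration by parts as needed): b_8 = -3/4.

Final answer: -3/4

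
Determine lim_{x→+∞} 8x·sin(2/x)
As x → +∞: let u = 2/x → 0⁺; then 8·x·sin(2/x) = 8·2·sin(u)/u → 8·2·1 = 16.
Limit = 16.

Final answer: 16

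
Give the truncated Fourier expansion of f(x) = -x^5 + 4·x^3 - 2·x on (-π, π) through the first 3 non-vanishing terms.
(-292 - 2·π^4 + 48·π^2)·sin(x) + (-9·π^2 + 31/2 + π^4)·sin(2·x) + (-2·π^4/3 - 332/81 + 112·π^2/27)·sin(3·x)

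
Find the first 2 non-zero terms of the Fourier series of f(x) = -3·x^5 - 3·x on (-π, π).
(-726 - 6·π^4 + 120·π^2)·sin(x) + (-15·π^2 + 51/2 + 3·π^4)·sin(2·x)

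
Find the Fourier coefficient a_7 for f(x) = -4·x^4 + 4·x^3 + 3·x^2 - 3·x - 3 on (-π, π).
a_7 = (1/π) ∫_{-π}^{π} f(x)·cos(7x) dx.
Evaluate the integral (use parity and integration by parts as needed): a_7 = -780/2401 + 32·π^2/49.

Final answer: -780/2401 + 32·π^2/49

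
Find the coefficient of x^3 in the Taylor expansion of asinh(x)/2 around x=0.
Expand to order 3: asinh(x)/2 = -x^3/12 + x/2 + O(x^4).
The coefficient of x^3 is -1/12.

Final answer: -1/12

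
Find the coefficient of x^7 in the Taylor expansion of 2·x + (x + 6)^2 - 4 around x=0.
Expand to order 7: 2·x + (x + 6)^2 - 4 = x^2 + 14·x + 32 + O(x^8).
The coefficient of x^7 is 0.

Final answer: 0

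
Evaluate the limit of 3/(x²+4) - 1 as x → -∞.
Evaluate the dominant behaviour as x → -∞; each term tends to a finite value or vanishes.
Limit = -1.

Final answer: -1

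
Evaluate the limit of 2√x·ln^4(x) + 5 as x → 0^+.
The product is a 0·∞ indeterminate form at x → 0⁺.
Rewrite the product as 2·ln^4(x) / x^(-1/2) and apply L'Hôpital, or use the standard hierarchy x^(-1/2) ≫ |ln x|^4 as x → 0⁺.
The indeterminate product → 0, so the limit = 5.

Final answer: 5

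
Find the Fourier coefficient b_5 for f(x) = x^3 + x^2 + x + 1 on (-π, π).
b_5 = (1/π) ∫_{-π}^{π} f(x)·sin(5x) dx.
Evaluate the integral (use parity and integration by parts as needed): b_5 = 38/125 + 2·π^2/5.

Final answer: 38/125 + 2·π^2/5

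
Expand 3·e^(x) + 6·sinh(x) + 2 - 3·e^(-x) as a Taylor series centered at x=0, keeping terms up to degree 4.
2·x^3 + 12·x + 2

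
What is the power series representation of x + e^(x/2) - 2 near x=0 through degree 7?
x^7/645120 + x^6/46080 + x^5/3840 + x^4/384 + x^3/48 + x^2/8 + 3·x/2 - 1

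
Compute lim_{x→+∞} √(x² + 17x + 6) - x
This is an ∞ − ∞ indeterminate form.
Multiply and divide by the conjugate √(x²+17x + 6) + x; the x² terms cancel, leaving (17x + 6)/(√(x²+17x + 6)+x) → 17/2.
Limit = 17/2.

Final answer: 17/2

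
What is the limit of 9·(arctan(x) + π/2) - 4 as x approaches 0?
Direct substitution at x = 0 gives -4 + 9·π/2.

Final answer: -4 + 9·π/2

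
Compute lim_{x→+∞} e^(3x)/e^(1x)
This is an ∞/∞ indeterminate form as x → +∞.
Rewrite e^(3x)/e^(1x) = e^((3−1)x) = e^(2x); the exponent coefficient is 2 > 0 so e^(2x) → ∞.
Limit = ∞.

Final answer: ∞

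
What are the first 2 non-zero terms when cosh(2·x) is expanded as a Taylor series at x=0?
2·x^2 + 1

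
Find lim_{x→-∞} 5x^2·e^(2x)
This is a 0·∞ indeterminate form at x → -∞.
Rewrite the product as 5x^2 / e^(-2x) (an ∞/∞ form) and apply L'Hôpital, or use the standard hierarchy e^(2|x|) ≫ |x^2| as x → -∞.
The indeterminate product → 0, so the limit = 0.

Final answer: 0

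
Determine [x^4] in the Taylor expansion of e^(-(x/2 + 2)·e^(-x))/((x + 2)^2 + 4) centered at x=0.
Expand to order 4: e^(-(x/2 + 2)·e^(-x))/((x + 2)^2 + 4) = 5·x^4·e^(-2)/3072 - 11·x^3·e^(-2)/384 + x·e^(-2)/8 + e^(-2)/8 + O(x^5).
The coefficient of x^4 is 5·e^(-2)/3072.

Final answer: 5·e^(-2)/3072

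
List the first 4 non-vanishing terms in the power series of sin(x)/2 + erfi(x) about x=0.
x^7·(-1/10080 + 1/(21·√(π))) + x^5·(1/240 + 1/(5·√(π))) + x^3·(-1/12 + 2/(3·√(π))) + x·(1/2 + 2/√(π))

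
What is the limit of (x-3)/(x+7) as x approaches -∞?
Evaluate the dominant behaviour as x → -∞; each term tends to a finite value or vanishes.
Limit = 1.

Final answer: 1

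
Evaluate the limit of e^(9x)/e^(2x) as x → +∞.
This is an ∞/∞ indeterminate form as x → +∞.
Rewrite e^(9x)/e^(2x) = e^((9−2)x) = e^(7x); the exponent coefficient is 7 > 0 so e^(7x) → ∞.
Limit = ∞.

Final answer: ∞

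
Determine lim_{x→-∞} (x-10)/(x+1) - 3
Evaluate the dominant behaviour as x → -∞; each term tends to a finite value or vanishes.
Limit = -2.

Final answer: -2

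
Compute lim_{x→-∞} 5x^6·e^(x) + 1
The product is a 0·∞ indeterminate form at x → -∞.
Rewrite the product as 5x^6 / e^(-x) (an ∞/∞ form) and apply L'Hôpital, or use the standard hierarchy e^(|x|) ≫ |x^6| as x → -∞.
The indeterminate product → 0, so the limit = 1.

Final answer: 1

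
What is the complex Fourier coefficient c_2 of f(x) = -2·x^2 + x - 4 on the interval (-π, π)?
Compute the real Fourier coefficients first: a_2 = -2, b_2 = -1.
Then c_2 = (a_2 − i·b_2)/2 = -1 + i/2.

Final answer: -1 + i/2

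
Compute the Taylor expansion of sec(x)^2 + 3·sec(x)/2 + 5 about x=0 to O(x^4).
7·x^2/4 + 15/2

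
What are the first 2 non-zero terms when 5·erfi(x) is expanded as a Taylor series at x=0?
10·x^3/(3·√(π)) + 10·x/√(π)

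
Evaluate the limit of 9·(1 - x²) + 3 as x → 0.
Direct substitution at x = 0 gives 12.

Final answer: 12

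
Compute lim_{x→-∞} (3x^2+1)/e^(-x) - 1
The quotient is an ∞/∞ indeterminate form as x → -∞.
Compare growth rates of the dominant terms (exponentials ≫ polynomials ≫ logarithms), or apply L'Hôpital's rule; the quotient → 0.
Adding the constant: 0 - 1 = -1. Limit = -1.

Final answer: -1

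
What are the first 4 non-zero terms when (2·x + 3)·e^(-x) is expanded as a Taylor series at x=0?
x^3/2 - x^2/2 - x + 3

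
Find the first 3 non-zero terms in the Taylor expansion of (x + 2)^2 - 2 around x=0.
x^2 + 4·x + 2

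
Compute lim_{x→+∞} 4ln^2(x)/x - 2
The quotient is an ∞/∞ indeterminate form as x → +∞.
The polynomial denominator x dominates the logarithmic numerator (any positive power of x ≫ ln^2(x) as x → ∞), so the quotient → 0.
Adding the constant: 0 - 2 = -2. Limit = -2.

Final answer: -2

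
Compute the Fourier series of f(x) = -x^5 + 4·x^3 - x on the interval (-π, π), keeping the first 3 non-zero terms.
(-290 - 2·π^4 + 48·π^2)·sin(x) + (-9·π^2 + 29/2 + π^4)·sin(2·x) + (-2·π^4/3 - 278/81 + 112·π^2/27)·sin(3·x)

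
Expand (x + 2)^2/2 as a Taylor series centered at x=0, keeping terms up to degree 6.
x^2/2 + 2·x + 2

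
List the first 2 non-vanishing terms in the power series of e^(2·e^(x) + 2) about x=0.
2·x·e^(4) + e^(4)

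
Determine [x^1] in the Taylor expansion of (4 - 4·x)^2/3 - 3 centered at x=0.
Expand to order 1: (4 - 4·x)^2/3 - 3 = 7/3 - 32·x/3 + O(x^2).
The coefficient of x^1 is -32/3.

Final answer: -32/3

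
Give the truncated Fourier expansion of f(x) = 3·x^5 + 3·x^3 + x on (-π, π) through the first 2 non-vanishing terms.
(-114·π^2 + 6·π^4 + 686)·sin(x) + (-3·π^4 - 19 + 12·π^2)·sin(2·x)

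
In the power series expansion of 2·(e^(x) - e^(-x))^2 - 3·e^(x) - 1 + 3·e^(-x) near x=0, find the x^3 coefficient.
Expand to order 3: 2·(e^(x) - e^(-x))^2 - 3·e^(x) - 1 + 3·e^(-x) = -x^3 + 8·x^2 - 6·x - 1 + O(x^4).
The coefficient of x^3 is -1.

Final answer: -1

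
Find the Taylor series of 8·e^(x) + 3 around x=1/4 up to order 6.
3 + 8·e^(1/4) + 8·e^(1/4)·(x - 1/4) + 4·e^(1/4)·(x - 1/4)^2 + 4·e^(1/4)·(x - 1/4)^3/3 + e^(1/4)·(x - 1/4)^4/3 + e^(1/4)·(x - 1/4)^5/15 + e^(1/4)·(x - 1/4)^6/90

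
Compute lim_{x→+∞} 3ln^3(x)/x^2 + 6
The quotient is an ∞/∞ indeterminate form as x → +∞.
The polynomial denominator x^2 dominates the logarithmic numerator (any positive power of x ≫ ln^3(x) as x → ∞), so the quotient → 0.
Adding the constant: 0 + 6 = 6. Limit = 6.

Final answer: 6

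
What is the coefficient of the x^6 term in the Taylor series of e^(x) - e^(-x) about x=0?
Expand to order 6: e^(x) - e^(-x) = x^5/60 + x^3/3 + 2·x + O(x^7).
The coefficient of x^6 is 0.

Final answer: 0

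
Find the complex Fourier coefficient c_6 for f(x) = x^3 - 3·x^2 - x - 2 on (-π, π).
Compute the real Fourier coefficients first: a_6 = -1/3, b_6 = 7/18 - π^2/3.
Then c_6 = (a_6 − i·b_6)/2 = -1/6 - 7·i/36 + i·π^2/6.

Final answer: -1/6 - 7·i/36 + i·π^2/6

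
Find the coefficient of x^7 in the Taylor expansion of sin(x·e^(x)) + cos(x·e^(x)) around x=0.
Expand to order 7: sin(x·e^(x)) + cos(x·e^(x)) = -389·x^7/2520 - 101·x^6/144 - 6·x^5/5 - 31·x^4/24 - 2·x^3/3 + x^2/2 + x + 1 + O(x^8).
The coefficient of x^7 is -389/2520.

Final answer: -389/2520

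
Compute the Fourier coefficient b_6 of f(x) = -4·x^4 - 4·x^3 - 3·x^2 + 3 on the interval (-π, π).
b_6 = (1/π) ∫_{-π}^{π} f(x)·sin(6x) dx.
Evaluate the integral (use parity and integration by parts as needed): b_6 = -2/9 + 4·π^2/3.

Final answer: -2/9 + 4·π^2/3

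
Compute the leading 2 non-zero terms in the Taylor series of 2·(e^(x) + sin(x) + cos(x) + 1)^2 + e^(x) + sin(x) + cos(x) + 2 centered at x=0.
26·x + 22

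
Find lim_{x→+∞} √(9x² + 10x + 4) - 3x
As x → +∞: multiply by the conjugate to get (10x+4)/(√(9x²+10x+4)+3x); the denominator ~ 6x, so the limit is 10/6 = 5/3.
Limit = 5/3.

Final answer: 5/3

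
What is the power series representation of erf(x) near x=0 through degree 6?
x^5/(5·√(π)) - 2·x^3/(3·√(π)) + 2·x/√(π)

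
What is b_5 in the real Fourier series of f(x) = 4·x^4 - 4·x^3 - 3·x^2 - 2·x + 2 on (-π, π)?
b_5 = (1/π) ∫_{-π}^{π} f(x)·sin(5x) dx.
Evaluate the integral (use parity and integration by parts as needed): b_5 = -8·π^2/5 - 52/125.

Final answer: -8·π^2/5 - 52/125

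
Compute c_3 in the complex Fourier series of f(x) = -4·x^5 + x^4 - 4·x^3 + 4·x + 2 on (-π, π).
Compute the real Fourier coefficients first: a_3 = 16/27 - 8·π^2/9, b_3 = -8·π^4/3 + 40/81 + 88·π^2/27.
Then c_3 = (a_3 − i·b_3)/2 = -4·π^2/9 + 8/27 - 44·i·π^2/27 - 20·i/81 + 4·i·π^4/3.

Final answer: -4·π^2/9 + 8/27 - 44·i·π^2/27 - 20·i/81 + 4·i·π^4/3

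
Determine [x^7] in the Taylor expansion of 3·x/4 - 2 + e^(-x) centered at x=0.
Expand to order 7: 3·x/4 - 2 + e^(-x) = -x^7/5040 + x^6/720 - x^5/120 + x^4/24 - x^3/6 + x^2/2 - x/4 - 1 + O(x^8).
The coefficient of x^7 is -1/5040.

Final answer: -1/5040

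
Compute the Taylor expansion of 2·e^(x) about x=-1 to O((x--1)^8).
2·e^(-1) + 2·e^(-1)·(x + 1) + e^(-1)·(x + 1)^2 + e^(-1)·(x + 1)^3/3 + e^(-1)·(x + 1)^4/12 + e^(-1)·(x + 1)^5/60 + e^(-1)·(x + 1)^6/360 + e^(-1)·(x + 1)^7/2520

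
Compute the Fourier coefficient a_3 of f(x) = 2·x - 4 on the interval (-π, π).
a_3 = (1/π) ∫_{-π}^{π} f(x)·cos(3x) dx.
Evaluate the integral (use parity and integration by parts as needed): a_3 = 0.

Final answer: 0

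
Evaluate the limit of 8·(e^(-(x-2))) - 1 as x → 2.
Direct substitution at x = 2 gives 7.

Final answer: 7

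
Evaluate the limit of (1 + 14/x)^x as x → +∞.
As x → +∞: this is the defining limit (1 + 14/x)^x → e^14.
Limit = e^(14).

Final answer: e^(14)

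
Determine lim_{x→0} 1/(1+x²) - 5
Direct substitution at x = 0 gives -4.

Final answer: -4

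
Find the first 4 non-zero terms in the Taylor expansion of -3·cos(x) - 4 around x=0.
x^6/240 - x^4/8 + 3·x^2/2 - 7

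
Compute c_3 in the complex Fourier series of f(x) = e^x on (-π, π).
Compute the real Fourier coefficients first: a_3 = (1 - e^(2·π))·e^(-π)/(10·π), b_3 = (-3 + 3·e^(2·π))·e^(-π)/(10·π).
Then c_3 = (a_3 − i·b_3)/2 = -e^(π)/(20·π) + e^(-π)/(20·π) - 3·i·e^(π)/(20·π) + 3·i·e^(-π)/(20·π).

Final answer: -e^(π)/(20·π) + e^(-π)/(20·π) - 3·i·e^(π)/(20·π) + 3·i·e^(-π)/(20·π)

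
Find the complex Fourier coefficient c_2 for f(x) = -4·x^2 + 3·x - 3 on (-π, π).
Compute the real Fourier coefficients first: a_2 = -4, b_2 = -3.
Then c_2 = (a_2 − i·b_2)/2 = -2 + 3·i/2.

Final answer: -2 + 3·i/2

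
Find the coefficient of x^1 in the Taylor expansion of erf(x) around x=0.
Expand to order 1: erf(x) = 2·x/√(π) + O(x^2).
The coefficient of x^1 is 2/√(π).

Final answer: 2/√(π)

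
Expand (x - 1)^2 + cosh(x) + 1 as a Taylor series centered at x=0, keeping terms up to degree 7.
x^6/720 + x^4/24 + 3·x^2/2 - 2·x + 3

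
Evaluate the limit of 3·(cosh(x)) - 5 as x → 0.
Direct substitution at x = 0 gives -2.

Final answer: -2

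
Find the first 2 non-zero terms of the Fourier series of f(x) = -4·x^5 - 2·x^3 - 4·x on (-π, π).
(-944 - 8·π^4 + 156·π^2)·sin(x) + (-18·π^2 + 31 + 4·π^4)·sin(2·x)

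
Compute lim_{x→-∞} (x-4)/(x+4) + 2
Evaluate the dominant behaviour as x → -∞; each term tends to a finite value or vanishes.
Limit = 3.

Final answer: 3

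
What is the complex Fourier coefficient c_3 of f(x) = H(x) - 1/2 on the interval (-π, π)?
Compute the real Fourier coefficients first: a_3 = 0, b_3 = 2/(3·π).
Then c_3 = (a_3 − i·b_3)/2 = -i/(3·π).

Final answer: -i/(3·π)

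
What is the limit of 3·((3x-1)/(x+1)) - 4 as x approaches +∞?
Evaluate the dominant behaviour as x → +∞; each term tends to a finite value or vanishes.
Limit = 5.

Final answer: 5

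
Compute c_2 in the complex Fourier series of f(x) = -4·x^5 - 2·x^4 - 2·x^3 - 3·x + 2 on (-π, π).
Compute the real Fourier coefficients first: a_2 = 6 - 4·π^2, b_2 = -18·π^2 + 30 + 4·π^4.
Then c_2 = (a_2 − i·b_2)/2 = -2·π^2 + 3 - 2·i·π^4 - 15·i + 9·i·π^2.

Final answer: -2·π^2 + 3 - 2·i·π^4 - 15·i + 9·i·π^2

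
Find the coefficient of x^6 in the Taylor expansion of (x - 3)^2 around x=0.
Expand to order 6: (x - 3)^2 = x^2 - 6·x + 9 + O(x^7).
The coefficient of x^6 is 0.

Final answer: 0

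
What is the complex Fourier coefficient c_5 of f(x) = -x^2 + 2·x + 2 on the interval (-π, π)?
Compute the real Fourier coefficients first: a_5 = 4/25, b_5 = 4/5.
Then c_5 = (a_5 − i·b_5)/2 = 2/25 - 2·i/5.

Final answer: 2/25 - 2·i/5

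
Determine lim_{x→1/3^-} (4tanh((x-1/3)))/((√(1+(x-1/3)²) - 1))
Both numerator and denominator → 0 as x → 1/3^-; this is a 0/0 indeterminate form.
Expand each to leading order near x = 1/3: numerator ~ 4·(x - 1/3), denominator ~ (x - 1/3)^2/2.
The limit of the ratio is -∞.

Final answer: -∞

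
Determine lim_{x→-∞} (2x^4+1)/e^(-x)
This is an ∞/∞ indeterminate form as x → -∞.
Compare growth rates of the dominant terms (exponentials ≫ polynomials ≫ logarithms), or apply L'Hôpital's rule; the quotient → 0.
Limit = 0.

Final answer: 0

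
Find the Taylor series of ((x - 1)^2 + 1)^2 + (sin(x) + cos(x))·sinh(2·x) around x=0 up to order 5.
-19·x^5/60 + 2·x^4 - 11·x^3/3 + 10·x^2 - 6·x + 4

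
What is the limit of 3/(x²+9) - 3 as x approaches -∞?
Evaluate the dominant behaviour as x → -∞; each term tends to a finite value or vanishes.
Limit = -3.

Final answer: -3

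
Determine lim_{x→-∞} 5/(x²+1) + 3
Evaluate the dominant behaviour as x → -∞; each term tends to a finite value or vanishes.
Limit = 3.

Final answer: 3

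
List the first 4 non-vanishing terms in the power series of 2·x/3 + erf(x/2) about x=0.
-x^7/(2688·√(π)) + x^5/(160·√(π)) - x^3/(12·√(π)) + x·(1/√(π) + 2/3)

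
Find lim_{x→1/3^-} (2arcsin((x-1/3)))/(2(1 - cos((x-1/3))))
Both numerator and denominator → 0 as x → 1/3^-; this is a 0/0 indeterminate form.
Expand each to leading order near x = 1/3: numerator ~ 2·(x - 1/3), denominator ~ (x - 1/3)^2.
The limit of the ratio is -∞.

Final answer: -∞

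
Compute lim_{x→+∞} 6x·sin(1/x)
As x → +∞: let u = 1/x → 0⁺; then 6·x·sin(1/x) = 6·1·sin(u)/u → 6·1·1 = 6.
Limit = 6.

Final answer: 6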